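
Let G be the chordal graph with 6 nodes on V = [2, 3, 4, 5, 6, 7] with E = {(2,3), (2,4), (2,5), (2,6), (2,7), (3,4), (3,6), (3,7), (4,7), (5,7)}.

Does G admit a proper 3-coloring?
No, G is not 3-colorable

The clique on vertices [2, 3, 4, 7] has size 4 > 3, so it alone needs 4 colors.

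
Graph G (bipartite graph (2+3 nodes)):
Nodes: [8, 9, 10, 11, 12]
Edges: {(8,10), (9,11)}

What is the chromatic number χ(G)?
χ(G) = 2

Clique number ω(G) = 2 (lower bound: χ ≥ ω).
The graph is bipartite (no odd cycle), so 2 colors suffice: χ(G) = 2.
A valid 2-coloring: color 1: [10, 11, 12]; color 2: [8, 9].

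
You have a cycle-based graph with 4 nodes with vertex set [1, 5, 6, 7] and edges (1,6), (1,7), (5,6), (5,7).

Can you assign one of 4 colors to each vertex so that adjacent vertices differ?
Yes, G is 4-colorable

A valid 4-coloring: color 1: [6, 7]; color 2: [1, 5].
(χ(G) = 2 ≤ 4.)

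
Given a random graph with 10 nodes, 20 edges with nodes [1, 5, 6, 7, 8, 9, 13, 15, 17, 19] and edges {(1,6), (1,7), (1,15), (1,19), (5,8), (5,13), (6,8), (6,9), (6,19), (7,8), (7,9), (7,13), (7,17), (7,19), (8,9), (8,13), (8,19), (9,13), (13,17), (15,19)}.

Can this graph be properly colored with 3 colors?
No, G is not 3-colorable

The clique on vertices [7, 8, 9, 13] has size 4 > 3, so it alone needs 4 colors.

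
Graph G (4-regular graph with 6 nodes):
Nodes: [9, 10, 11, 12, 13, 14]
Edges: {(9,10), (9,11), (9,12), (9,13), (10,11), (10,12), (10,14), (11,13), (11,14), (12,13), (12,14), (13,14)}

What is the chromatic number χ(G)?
χ(G) = 3

Clique number ω(G) = 3 (lower bound: χ ≥ ω).
The clique on [9, 10, 11] has size 3, forcing χ ≥ 3, and the coloring below uses 3 colors, so χ(G) = 3.
A valid 3-coloring: color 1: [11, 12]; color 2: [10, 13]; color 3: [9, 14].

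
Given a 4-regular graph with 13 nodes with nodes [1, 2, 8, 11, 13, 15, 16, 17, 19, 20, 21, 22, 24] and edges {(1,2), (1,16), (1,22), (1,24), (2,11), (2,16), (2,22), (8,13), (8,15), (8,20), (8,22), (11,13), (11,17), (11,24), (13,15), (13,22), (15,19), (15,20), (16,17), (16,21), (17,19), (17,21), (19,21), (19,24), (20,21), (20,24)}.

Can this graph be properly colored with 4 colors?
Yes, G is 4-colorable

A valid 4-coloring: color 1: [1, 13, 19, 20]; color 2: [15, 16, 22, 24]; color 3: [2, 8, 17]; color 4: [11, 21].
(χ(G) = 4 ≤ 4.)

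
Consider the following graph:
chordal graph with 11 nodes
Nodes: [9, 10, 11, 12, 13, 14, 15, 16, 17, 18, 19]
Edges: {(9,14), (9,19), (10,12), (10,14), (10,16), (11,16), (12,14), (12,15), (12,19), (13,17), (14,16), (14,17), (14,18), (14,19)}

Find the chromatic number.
Clique number ω(G) = 3 (lower bound: χ ≥ ω).
The clique on [9, 14, 19] has size 3, forcing χ ≥ 3, and the coloring below uses 3 colors, so χ(G) = 3.
A valid 3-coloring: color 1: [11, 13, 14, 15]; color 2: [9, 12, 16, 17, 18]; color 3: [10, 19].

χ(G) = 3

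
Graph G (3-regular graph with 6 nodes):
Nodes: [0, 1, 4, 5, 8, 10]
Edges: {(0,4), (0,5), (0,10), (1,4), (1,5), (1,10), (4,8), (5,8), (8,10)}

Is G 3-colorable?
A valid 3-coloring: color 1: [4, 5, 10]; color 2: [0, 1, 8].
(χ(G) = 2 ≤ 3.)

Yes, G is 3-colorable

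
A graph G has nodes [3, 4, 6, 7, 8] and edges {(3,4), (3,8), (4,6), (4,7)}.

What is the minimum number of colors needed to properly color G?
Clique number ω(G) = 2 (lower bound: χ ≥ ω).
The graph is bipartite (no odd cycle), so 2 colors suffice: χ(G) = 2.
A valid 2-coloring: color 1: [4, 8]; color 2: [3, 6, 7].

χ(G) = 2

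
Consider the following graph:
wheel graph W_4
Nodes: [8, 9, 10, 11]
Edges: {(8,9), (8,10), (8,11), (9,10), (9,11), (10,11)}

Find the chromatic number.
χ(G) = 4

Clique number ω(G) = 4 (lower bound: χ ≥ ω).
The clique on [8, 9, 10, 11] has size 4, forcing χ ≥ 4, and the coloring below uses 4 colors, so χ(G) = 4.
A valid 4-coloring: color 1: [9]; color 2: [11]; color 3: [10]; color 4: [8].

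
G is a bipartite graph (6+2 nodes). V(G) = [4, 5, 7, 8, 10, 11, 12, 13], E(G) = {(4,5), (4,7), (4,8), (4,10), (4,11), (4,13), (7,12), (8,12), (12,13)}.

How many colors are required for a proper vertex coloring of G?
Clique number ω(G) = 2 (lower bound: χ ≥ ω).
The graph is bipartite (no odd cycle), so 2 colors suffice: χ(G) = 2.
A valid 2-coloring: color 1: [4, 12]; color 2: [5, 7, 8, 10, 11, 13].

χ(G) = 2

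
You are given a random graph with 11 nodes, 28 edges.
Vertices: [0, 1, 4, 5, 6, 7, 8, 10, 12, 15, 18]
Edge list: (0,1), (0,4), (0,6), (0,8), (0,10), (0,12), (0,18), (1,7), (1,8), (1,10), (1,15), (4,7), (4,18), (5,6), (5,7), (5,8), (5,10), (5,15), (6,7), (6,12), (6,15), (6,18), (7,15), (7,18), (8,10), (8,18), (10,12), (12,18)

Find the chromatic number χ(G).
χ(G) = 4

Clique number ω(G) = 4 (lower bound: χ ≥ ω).
The clique on [0, 1, 8, 10] has size 4, forcing χ ≥ 4, and the coloring below uses 4 colors, so χ(G) = 4.
A valid 4-coloring: color 1: [0, 7]; color 2: [10, 15, 18]; color 3: [4, 6, 8]; color 4: [1, 5, 12].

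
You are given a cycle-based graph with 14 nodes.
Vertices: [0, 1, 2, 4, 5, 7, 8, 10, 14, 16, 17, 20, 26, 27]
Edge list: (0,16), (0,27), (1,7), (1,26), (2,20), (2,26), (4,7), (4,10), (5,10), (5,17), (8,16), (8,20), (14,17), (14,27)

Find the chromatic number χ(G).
Clique number ω(G) = 2 (lower bound: χ ≥ ω).
The graph is bipartite (no odd cycle), so 2 colors suffice: χ(G) = 2.
A valid 2-coloring: color 1: [7, 10, 16, 17, 20, 26, 27]; color 2: [0, 1, 2, 4, 5, 8, 14].

χ(G) = 2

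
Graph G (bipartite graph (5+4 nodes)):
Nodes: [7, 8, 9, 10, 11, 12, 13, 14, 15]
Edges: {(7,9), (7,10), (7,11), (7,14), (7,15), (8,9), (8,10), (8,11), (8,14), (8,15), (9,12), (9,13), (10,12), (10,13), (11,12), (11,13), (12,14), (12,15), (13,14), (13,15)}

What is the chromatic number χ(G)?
Clique number ω(G) = 2 (lower bound: χ ≥ ω).
The graph is bipartite (no odd cycle), so 2 colors suffice: χ(G) = 2.
A valid 2-coloring: color 1: [7, 8, 12, 13]; color 2: [9, 10, 11, 14, 15].

χ(G) = 2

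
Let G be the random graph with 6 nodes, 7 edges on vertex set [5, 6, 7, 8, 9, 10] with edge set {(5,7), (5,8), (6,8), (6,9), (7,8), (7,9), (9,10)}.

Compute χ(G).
Clique number ω(G) = 3 (lower bound: χ ≥ ω).
The clique on [5, 7, 8] has size 3, forcing χ ≥ 3, and the coloring below uses 3 colors, so χ(G) = 3.
A valid 3-coloring: color 1: [6, 7, 10]; color 2: [8, 9]; color 3: [5].

χ(G) = 3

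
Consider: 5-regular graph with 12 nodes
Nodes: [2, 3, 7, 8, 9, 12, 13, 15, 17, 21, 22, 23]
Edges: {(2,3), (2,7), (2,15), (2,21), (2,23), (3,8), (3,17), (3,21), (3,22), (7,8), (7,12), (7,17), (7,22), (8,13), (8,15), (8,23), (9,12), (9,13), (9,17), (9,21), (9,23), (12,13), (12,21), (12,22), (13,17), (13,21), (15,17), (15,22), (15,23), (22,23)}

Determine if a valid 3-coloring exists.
No, G is not 3-colorable

The clique on vertices [9, 12, 13, 21] has size 4 > 3, so it alone needs 4 colors.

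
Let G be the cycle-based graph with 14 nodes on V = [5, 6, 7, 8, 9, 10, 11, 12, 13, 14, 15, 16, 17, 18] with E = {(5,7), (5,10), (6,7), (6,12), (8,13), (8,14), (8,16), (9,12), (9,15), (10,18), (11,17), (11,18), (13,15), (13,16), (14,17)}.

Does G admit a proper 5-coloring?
Yes, G is 5-colorable

A valid 5-coloring: color 1: [6, 9, 10, 11, 13, 14]; color 2: [5, 8, 12, 15, 17, 18]; color 3: [7, 16].
(χ(G) = 3 ≤ 5.)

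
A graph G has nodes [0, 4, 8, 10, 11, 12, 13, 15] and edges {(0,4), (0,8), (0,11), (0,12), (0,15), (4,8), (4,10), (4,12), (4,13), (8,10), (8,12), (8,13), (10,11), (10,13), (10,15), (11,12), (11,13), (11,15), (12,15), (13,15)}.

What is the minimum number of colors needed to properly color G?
χ(G) = 4

Clique number ω(G) = 4 (lower bound: χ ≥ ω).
The clique on [0, 4, 8, 12] has size 4, forcing χ ≥ 4, and the coloring below uses 4 colors, so χ(G) = 4.
A valid 4-coloring: color 1: [4, 11]; color 2: [0, 13]; color 3: [10, 12]; color 4: [8, 15].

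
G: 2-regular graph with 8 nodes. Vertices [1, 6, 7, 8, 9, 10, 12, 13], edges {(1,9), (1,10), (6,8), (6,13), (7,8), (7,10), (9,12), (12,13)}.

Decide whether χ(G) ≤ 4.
A valid 4-coloring: color 1: [1, 6, 7, 12]; color 2: [8, 9, 10, 13].
(χ(G) = 2 ≤ 4.)

Yes, G is 4-colorable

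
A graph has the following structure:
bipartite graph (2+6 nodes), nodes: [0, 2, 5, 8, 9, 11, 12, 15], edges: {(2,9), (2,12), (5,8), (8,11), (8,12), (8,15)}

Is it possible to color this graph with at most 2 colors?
Yes, G is 2-colorable

A valid 2-coloring: color 1: [0, 2, 8]; color 2: [5, 9, 11, 12, 15].
(χ(G) = 2 ≤ 2.)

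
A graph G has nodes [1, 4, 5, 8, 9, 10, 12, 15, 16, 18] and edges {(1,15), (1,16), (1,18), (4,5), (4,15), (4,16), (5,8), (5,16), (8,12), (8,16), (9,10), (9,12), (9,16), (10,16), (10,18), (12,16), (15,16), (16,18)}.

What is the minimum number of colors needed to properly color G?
χ(G) = 4

Clique number ω(G) = 3 (lower bound: χ ≥ ω).
Odd cycle [4, 5, 8, 12, 9, 10, 18, 1, 15] needs 3 colors (χ ≥ 3).
Vertex 16 is adjacent to every vertex of [1, 4, 5, 8, 9, 10, 12, 15, 18], which already need 3 colors among themselves, so 16 needs a new color (χ ≥ 4).
The coloring below uses 4 colors, so χ(G) = 4.
A valid 4-coloring: color 1: [16]; color 2: [1, 4, 8, 9]; color 3: [5, 10, 12, 15]; color 4: [18].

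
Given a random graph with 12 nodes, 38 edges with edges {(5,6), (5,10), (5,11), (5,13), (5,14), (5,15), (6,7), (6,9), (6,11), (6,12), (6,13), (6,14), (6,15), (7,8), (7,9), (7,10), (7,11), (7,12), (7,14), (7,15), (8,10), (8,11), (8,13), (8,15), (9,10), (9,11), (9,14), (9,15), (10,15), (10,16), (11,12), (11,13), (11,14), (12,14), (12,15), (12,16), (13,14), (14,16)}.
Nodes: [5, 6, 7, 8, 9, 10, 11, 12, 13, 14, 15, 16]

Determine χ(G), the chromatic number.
Clique number ω(G) = 5 (lower bound: χ ≥ ω).
The clique on [5, 6, 11, 13, 14] has size 5, forcing χ ≥ 5, and the coloring below uses 5 colors, so χ(G) = 5.
A valid 5-coloring: color 1: [6, 10]; color 2: [11, 15, 16]; color 3: [8, 14]; color 4: [7, 13]; color 5: [5, 9, 12].

χ(G) = 5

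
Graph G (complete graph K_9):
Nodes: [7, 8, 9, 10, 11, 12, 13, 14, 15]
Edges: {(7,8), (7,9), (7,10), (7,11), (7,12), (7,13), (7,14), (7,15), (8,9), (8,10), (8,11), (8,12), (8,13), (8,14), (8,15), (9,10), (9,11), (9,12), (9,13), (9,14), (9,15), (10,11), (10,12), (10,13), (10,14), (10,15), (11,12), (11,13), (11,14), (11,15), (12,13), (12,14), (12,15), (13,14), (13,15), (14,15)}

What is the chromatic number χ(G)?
Clique number ω(G) = 9 (lower bound: χ ≥ ω).
The clique on [7, 8, 9, 10, 11, 12, 13, 14, 15] has size 9, forcing χ ≥ 9, and the coloring below uses 9 colors, so χ(G) = 9.
A valid 9-coloring: color 1: [14]; color 2: [9]; color 3: [15]; color 4: [8]; color 5: [10]; color 6: [13]; color 7: [11]; color 8: [12]; color 9: [7].

χ(G) = 9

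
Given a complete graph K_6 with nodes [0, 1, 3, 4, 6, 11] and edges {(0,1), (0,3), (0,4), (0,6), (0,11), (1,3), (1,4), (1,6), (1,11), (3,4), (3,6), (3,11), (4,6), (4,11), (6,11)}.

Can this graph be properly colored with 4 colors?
The clique on vertices [0, 1, 3, 4, 6, 11] has size 6 > 4, so it alone needs 6 colors.

No, G is not 4-colorable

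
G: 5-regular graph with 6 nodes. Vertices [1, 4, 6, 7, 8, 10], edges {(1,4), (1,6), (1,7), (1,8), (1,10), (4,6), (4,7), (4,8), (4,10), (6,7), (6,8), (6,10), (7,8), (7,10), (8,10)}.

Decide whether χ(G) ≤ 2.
The clique on vertices [1, 4, 6, 7, 8, 10] has size 6 > 2, so it alone needs 6 colors.

No, G is not 2-colorable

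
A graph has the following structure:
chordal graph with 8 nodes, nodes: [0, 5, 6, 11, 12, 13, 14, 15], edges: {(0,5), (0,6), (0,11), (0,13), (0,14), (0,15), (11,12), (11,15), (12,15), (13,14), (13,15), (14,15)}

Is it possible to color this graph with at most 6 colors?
A valid 6-coloring: color 1: [0, 12]; color 2: [5, 6, 15]; color 3: [11, 13]; color 4: [14].
(χ(G) = 4 ≤ 6.)

Yes, G is 6-colorable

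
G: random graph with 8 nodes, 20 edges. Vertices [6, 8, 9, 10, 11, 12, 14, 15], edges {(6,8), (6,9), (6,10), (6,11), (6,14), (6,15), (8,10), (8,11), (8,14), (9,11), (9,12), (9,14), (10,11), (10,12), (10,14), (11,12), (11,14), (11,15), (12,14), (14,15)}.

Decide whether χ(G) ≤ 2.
The clique on vertices [6, 8, 10, 11, 14] has size 5 > 2, so it alone needs 5 colors.

No, G is not 2-colorable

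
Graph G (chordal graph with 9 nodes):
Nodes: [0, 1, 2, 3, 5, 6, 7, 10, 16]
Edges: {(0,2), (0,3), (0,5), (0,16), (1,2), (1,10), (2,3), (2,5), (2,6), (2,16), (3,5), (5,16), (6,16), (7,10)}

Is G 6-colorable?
Yes, G is 6-colorable

A valid 6-coloring: color 1: [2, 10]; color 2: [0, 1, 6, 7]; color 3: [5]; color 4: [3, 16].
(χ(G) = 4 ≤ 6.)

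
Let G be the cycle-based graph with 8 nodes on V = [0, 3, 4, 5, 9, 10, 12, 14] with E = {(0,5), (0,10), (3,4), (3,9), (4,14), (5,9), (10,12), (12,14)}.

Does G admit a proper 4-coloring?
Yes, G is 4-colorable

A valid 4-coloring: color 1: [3, 5, 10, 14]; color 2: [0, 4, 9, 12].
(χ(G) = 2 ≤ 4.)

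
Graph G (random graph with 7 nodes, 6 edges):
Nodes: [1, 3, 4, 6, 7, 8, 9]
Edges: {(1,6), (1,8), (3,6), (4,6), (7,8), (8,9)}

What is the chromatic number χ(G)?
Clique number ω(G) = 2 (lower bound: χ ≥ ω).
The graph is bipartite (no odd cycle), so 2 colors suffice: χ(G) = 2.
A valid 2-coloring: color 1: [6, 8]; color 2: [1, 3, 4, 7, 9].

χ(G) = 2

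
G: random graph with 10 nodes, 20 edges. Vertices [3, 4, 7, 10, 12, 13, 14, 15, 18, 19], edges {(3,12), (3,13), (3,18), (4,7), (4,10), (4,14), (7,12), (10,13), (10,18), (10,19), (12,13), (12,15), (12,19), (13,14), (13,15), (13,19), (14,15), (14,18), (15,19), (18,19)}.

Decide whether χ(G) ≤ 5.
Yes, G is 5-colorable

A valid 5-coloring: color 1: [4, 13, 18]; color 2: [3, 7, 14, 19]; color 3: [10, 12]; color 4: [15].
(χ(G) = 4 ≤ 5.)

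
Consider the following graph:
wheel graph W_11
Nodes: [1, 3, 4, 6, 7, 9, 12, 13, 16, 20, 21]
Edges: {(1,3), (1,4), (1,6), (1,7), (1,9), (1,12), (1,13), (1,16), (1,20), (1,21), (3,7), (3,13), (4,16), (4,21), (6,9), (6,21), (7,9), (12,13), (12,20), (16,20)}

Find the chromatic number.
Clique number ω(G) = 3 (lower bound: χ ≥ ω).
The clique on [1, 3, 13] has size 3, forcing χ ≥ 3, and the coloring below uses 3 colors, so χ(G) = 3.
A valid 3-coloring: color 1: [1]; color 2: [3, 9, 12, 16, 21]; color 3: [4, 6, 7, 13, 20].

χ(G) = 3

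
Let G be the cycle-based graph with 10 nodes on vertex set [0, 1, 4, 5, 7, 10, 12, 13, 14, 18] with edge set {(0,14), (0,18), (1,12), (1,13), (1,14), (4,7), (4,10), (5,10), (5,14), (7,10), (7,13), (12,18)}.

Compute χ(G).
Clique number ω(G) = 3 (lower bound: χ ≥ ω).
The clique on [4, 7, 10] has size 3, forcing χ ≥ 3, and the coloring below uses 3 colors, so χ(G) = 3.
A valid 3-coloring: color 1: [10, 13, 14, 18]; color 2: [0, 1, 5, 7]; color 3: [4, 12].

χ(G) = 3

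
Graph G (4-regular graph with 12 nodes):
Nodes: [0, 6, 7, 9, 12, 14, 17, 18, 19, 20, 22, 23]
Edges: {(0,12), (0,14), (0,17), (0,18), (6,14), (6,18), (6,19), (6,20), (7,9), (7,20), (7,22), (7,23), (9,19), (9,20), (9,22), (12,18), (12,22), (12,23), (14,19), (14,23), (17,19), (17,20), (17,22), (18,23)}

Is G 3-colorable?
Yes, G is 3-colorable

A valid 3-coloring: color 1: [7, 14, 17, 18]; color 2: [0, 19, 20, 22, 23]; color 3: [6, 9, 12].
(χ(G) = 3 ≤ 3.)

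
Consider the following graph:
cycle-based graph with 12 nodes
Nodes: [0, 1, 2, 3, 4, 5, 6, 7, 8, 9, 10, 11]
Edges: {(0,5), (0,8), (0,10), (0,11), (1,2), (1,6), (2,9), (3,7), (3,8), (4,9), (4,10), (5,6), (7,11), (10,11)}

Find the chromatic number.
Clique number ω(G) = 3 (lower bound: χ ≥ ω).
The clique on [0, 10, 11] has size 3, forcing χ ≥ 3, and the coloring below uses 3 colors, so χ(G) = 3.
A valid 3-coloring: color 1: [0, 2, 4, 6, 7]; color 2: [1, 3, 5, 9, 10]; color 3: [8, 11].

χ(G) = 3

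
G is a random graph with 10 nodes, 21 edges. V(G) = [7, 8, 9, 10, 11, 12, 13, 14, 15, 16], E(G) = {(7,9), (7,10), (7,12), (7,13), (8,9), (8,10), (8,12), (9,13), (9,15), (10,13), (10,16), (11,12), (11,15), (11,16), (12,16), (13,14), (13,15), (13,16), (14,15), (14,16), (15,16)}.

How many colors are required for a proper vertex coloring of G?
χ(G) = 4

Clique number ω(G) = 4 (lower bound: χ ≥ ω).
The clique on [13, 14, 15, 16] has size 4, forcing χ ≥ 4, and the coloring below uses 4 colors, so χ(G) = 4.
A valid 4-coloring: color 1: [9, 16]; color 2: [12, 13]; color 3: [7, 8, 15]; color 4: [10, 11, 14].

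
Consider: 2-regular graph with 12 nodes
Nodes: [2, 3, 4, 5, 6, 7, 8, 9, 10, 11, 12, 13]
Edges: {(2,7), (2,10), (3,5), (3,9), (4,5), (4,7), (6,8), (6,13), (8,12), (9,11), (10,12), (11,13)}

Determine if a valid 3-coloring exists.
A valid 3-coloring: color 1: [2, 3, 4, 6, 11, 12]; color 2: [5, 7, 8, 9, 10, 13].
(χ(G) = 2 ≤ 3.)

Yes, G is 3-colorable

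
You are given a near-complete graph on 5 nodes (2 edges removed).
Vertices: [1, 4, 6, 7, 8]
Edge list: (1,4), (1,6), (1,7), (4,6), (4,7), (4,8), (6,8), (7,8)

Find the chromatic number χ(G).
Clique number ω(G) = 3 (lower bound: χ ≥ ω).
The clique on [4, 6, 8] has size 3, forcing χ ≥ 3, and the coloring below uses 3 colors, so χ(G) = 3.
A valid 3-coloring: color 1: [4]; color 2: [6, 7]; color 3: [1, 8].

χ(G) = 3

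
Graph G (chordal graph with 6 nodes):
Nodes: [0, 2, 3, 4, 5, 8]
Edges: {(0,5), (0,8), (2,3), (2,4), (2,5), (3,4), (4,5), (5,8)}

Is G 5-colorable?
Yes, G is 5-colorable

A valid 5-coloring: color 1: [3, 5]; color 2: [2, 8]; color 3: [0, 4].
(χ(G) = 3 ≤ 5.)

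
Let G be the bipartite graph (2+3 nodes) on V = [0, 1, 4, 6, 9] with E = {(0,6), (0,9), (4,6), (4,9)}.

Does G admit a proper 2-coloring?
A valid 2-coloring: color 1: [1, 6, 9]; color 2: [0, 4].
(χ(G) = 2 ≤ 2.)

Yes, G is 2-colorable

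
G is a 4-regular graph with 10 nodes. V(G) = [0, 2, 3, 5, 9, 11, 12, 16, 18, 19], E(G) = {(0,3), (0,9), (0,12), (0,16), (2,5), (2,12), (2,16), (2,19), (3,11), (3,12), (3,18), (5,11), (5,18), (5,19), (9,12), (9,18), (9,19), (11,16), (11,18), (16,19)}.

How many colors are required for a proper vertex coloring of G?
Clique number ω(G) = 3 (lower bound: χ ≥ ω).
The clique on [0, 9, 12] has size 3, forcing χ ≥ 3, and the coloring below uses 3 colors, so χ(G) = 3.
A valid 3-coloring: color 1: [0, 2, 11]; color 2: [12, 18, 19]; color 3: [3, 5, 9, 16].

χ(G) = 3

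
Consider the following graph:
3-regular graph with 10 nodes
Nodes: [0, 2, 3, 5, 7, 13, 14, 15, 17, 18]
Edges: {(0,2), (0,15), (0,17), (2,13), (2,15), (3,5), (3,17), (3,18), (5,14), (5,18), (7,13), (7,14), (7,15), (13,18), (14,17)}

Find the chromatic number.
χ(G) = 3

Clique number ω(G) = 3 (lower bound: χ ≥ ω).
The clique on [0, 2, 15] has size 3, forcing χ ≥ 3, and the coloring below uses 3 colors, so χ(G) = 3.
A valid 3-coloring: color 1: [0, 3, 13, 14]; color 2: [5, 15, 17]; color 3: [2, 7, 18].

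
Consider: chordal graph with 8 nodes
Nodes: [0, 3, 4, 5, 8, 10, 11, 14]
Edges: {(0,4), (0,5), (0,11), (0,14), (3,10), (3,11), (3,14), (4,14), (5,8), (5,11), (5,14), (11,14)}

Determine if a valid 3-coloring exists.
The clique on vertices [0, 5, 11, 14] has size 4 > 3, so it alone needs 4 colors.

No, G is not 3-colorable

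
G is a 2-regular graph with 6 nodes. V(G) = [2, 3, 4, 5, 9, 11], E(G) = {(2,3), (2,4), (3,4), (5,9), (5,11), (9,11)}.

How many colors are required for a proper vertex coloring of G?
χ(G) = 3

Clique number ω(G) = 3 (lower bound: χ ≥ ω).
The clique on [5, 9, 11] has size 3, forcing χ ≥ 3, and the coloring below uses 3 colors, so χ(G) = 3.
A valid 3-coloring: color 1: [2, 5]; color 2: [4, 11]; color 3: [3, 9].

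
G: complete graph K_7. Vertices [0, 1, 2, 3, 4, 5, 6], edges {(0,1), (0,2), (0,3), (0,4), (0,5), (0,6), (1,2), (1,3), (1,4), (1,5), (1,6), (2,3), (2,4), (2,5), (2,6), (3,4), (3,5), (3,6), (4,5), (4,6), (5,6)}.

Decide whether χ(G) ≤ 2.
No, G is not 2-colorable

The clique on vertices [0, 1, 2, 3, 4, 5, 6] has size 7 > 2, so it alone needs 7 colors.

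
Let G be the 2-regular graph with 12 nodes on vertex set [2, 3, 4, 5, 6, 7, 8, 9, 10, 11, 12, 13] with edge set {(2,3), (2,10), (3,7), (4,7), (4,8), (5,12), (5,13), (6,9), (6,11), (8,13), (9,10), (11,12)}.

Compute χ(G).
Clique number ω(G) = 2 (lower bound: χ ≥ ω).
The graph is bipartite (no odd cycle), so 2 colors suffice: χ(G) = 2.
A valid 2-coloring: color 1: [3, 4, 6, 10, 12, 13]; color 2: [2, 5, 7, 8, 9, 11].

χ(G) = 2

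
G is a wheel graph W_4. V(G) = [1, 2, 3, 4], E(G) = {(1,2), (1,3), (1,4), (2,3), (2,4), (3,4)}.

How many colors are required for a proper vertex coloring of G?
Clique number ω(G) = 4 (lower bound: χ ≥ ω).
The clique on [1, 2, 3, 4] has size 4, forcing χ ≥ 4, and the coloring below uses 4 colors, so χ(G) = 4.
A valid 4-coloring: color 1: [2]; color 2: [1]; color 3: [3]; color 4: [4].

χ(G) = 4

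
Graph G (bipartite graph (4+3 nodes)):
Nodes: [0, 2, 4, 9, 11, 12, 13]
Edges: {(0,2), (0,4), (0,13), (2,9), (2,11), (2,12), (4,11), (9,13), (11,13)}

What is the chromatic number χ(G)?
χ(G) = 2

Clique number ω(G) = 2 (lower bound: χ ≥ ω).
The graph is bipartite (no odd cycle), so 2 colors suffice: χ(G) = 2.
A valid 2-coloring: color 1: [2, 4, 13]; color 2: [0, 9, 11, 12].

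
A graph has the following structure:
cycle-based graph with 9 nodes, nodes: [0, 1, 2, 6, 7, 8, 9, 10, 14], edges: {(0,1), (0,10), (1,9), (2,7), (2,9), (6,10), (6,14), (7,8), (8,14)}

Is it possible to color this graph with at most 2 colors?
No, G is not 2-colorable

Odd cycle [8, 14, 6, 10, 0, 1, 9, 2, 7] needs 3 colors (χ ≥ 3).
Hence χ(G) ≥ 3 > 2, so no proper 2-coloring exists.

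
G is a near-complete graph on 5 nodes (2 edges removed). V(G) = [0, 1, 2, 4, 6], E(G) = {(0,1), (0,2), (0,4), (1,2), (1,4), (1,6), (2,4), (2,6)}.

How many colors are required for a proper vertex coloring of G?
χ(G) = 4

Clique number ω(G) = 4 (lower bound: χ ≥ ω).
The clique on [0, 1, 2, 4] has size 4, forcing χ ≥ 4, and the coloring below uses 4 colors, so χ(G) = 4.
A valid 4-coloring: color 1: [1]; color 2: [2]; color 3: [0, 6]; color 4: [4].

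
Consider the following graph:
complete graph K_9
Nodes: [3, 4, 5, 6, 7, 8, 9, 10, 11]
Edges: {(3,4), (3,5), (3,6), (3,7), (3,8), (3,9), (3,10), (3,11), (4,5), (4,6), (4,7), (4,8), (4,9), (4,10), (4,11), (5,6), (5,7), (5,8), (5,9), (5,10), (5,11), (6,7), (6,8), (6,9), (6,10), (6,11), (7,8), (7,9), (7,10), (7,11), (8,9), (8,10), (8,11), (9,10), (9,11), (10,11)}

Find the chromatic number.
χ(G) = 9

Clique number ω(G) = 9 (lower bound: χ ≥ ω).
The clique on [3, 4, 5, 6, 7, 8, 9, 10, 11] has size 9, forcing χ ≥ 9, and the coloring below uses 9 colors, so χ(G) = 9.
A valid 9-coloring: color 1: [8]; color 2: [6]; color 3: [4]; color 4: [5]; color 5: [11]; color 6: [10]; color 7: [3]; color 8: [7]; color 9: [9].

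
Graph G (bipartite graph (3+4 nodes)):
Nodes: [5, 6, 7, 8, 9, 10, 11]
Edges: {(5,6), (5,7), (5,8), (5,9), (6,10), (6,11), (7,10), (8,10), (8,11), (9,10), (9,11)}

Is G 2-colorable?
Yes, G is 2-colorable

A valid 2-coloring: color 1: [5, 10, 11]; color 2: [6, 7, 8, 9].
(χ(G) = 2 ≤ 2.)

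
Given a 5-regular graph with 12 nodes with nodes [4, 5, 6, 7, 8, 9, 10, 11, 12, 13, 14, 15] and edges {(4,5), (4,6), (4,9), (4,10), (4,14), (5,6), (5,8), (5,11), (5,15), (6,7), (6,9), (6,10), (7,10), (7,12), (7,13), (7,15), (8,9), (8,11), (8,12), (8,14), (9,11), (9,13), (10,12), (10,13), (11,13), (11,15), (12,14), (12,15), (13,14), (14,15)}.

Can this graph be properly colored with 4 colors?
Yes, G is 4-colorable

A valid 4-coloring: color 1: [8, 10, 15]; color 2: [5, 7, 9, 14]; color 3: [4, 11, 12]; color 4: [6, 13].
(χ(G) = 4 ≤ 4.)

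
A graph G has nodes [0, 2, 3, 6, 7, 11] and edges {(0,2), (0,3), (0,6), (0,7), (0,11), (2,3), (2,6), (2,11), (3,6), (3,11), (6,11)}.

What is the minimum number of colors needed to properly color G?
Clique number ω(G) = 5 (lower bound: χ ≥ ω).
The clique on [0, 2, 3, 6, 11] has size 5, forcing χ ≥ 5, and the coloring below uses 5 colors, so χ(G) = 5.
A valid 5-coloring: color 1: [0]; color 2: [2, 7]; color 3: [3]; color 4: [6]; color 5: [11].

χ(G) = 5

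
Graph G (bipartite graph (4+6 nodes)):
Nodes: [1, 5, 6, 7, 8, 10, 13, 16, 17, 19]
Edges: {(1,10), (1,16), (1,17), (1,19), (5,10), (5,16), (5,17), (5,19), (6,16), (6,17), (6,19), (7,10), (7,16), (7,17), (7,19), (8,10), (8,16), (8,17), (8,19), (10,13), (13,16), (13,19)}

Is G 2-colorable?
Yes, G is 2-colorable

A valid 2-coloring: color 1: [10, 16, 17, 19]; color 2: [1, 5, 6, 7, 8, 13].
(χ(G) = 2 ≤ 2.)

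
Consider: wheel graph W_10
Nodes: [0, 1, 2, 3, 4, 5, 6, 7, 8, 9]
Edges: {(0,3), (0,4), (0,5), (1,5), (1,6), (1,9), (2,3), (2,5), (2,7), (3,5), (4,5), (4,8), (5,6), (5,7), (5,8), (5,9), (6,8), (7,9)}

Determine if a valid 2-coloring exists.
The clique on vertices [0, 3, 5] has size 3 > 2, so it alone needs 3 colors.

No, G is not 2-colorable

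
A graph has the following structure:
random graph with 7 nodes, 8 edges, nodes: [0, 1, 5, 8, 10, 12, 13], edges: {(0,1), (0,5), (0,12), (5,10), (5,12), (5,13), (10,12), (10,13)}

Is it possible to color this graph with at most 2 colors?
No, G is not 2-colorable

The clique on vertices [0, 5, 12] has size 3 > 2, so it alone needs 3 colors.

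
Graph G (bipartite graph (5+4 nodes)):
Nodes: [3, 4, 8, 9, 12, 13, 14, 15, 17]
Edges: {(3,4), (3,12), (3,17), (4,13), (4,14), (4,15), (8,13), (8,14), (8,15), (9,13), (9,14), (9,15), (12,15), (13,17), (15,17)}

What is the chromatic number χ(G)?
Clique number ω(G) = 2 (lower bound: χ ≥ ω).
The graph is bipartite (no odd cycle), so 2 colors suffice: χ(G) = 2.
A valid 2-coloring: color 1: [3, 13, 14, 15]; color 2: [4, 8, 9, 12, 17].

χ(G) = 2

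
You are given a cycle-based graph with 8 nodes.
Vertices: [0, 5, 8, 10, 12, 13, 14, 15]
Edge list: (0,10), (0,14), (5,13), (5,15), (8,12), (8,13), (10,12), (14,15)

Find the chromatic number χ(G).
Clique number ω(G) = 2 (lower bound: χ ≥ ω).
The graph is bipartite (no odd cycle), so 2 colors suffice: χ(G) = 2.
A valid 2-coloring: color 1: [0, 12, 13, 15]; color 2: [5, 8, 10, 14].

χ(G) = 2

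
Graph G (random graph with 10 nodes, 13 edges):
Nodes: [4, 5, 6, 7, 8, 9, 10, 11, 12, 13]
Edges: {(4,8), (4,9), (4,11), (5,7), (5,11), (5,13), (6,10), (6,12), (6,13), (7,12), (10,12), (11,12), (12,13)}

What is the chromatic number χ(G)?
Clique number ω(G) = 3 (lower bound: χ ≥ ω).
The clique on [6, 10, 12] has size 3, forcing χ ≥ 3, and the coloring below uses 3 colors, so χ(G) = 3.
A valid 3-coloring: color 1: [4, 5, 12]; color 2: [6, 7, 8, 9, 11]; color 3: [10, 13].

χ(G) = 3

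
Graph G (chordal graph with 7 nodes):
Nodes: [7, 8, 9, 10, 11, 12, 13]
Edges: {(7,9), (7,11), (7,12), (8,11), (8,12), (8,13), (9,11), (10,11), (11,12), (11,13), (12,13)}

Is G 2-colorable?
The clique on vertices [8, 11, 12, 13] has size 4 > 2, so it alone needs 4 colors.

No, G is not 2-colorable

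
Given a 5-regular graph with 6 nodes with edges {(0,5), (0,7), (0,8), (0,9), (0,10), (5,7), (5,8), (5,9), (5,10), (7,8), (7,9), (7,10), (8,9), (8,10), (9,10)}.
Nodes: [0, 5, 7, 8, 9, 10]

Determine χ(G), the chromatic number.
Clique number ω(G) = 6 (lower bound: χ ≥ ω).
The clique on [0, 5, 7, 8, 9, 10] has size 6, forcing χ ≥ 6, and the coloring below uses 6 colors, so χ(G) = 6.
A valid 6-coloring: color 1: [8]; color 2: [9]; color 3: [7]; color 4: [0]; color 5: [10]; color 6: [5].

χ(G) = 6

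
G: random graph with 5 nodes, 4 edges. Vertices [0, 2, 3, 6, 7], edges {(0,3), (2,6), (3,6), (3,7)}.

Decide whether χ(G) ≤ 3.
A valid 3-coloring: color 1: [2, 3]; color 2: [0, 6, 7].
(χ(G) = 2 ≤ 3.)

Yes, G is 3-colorable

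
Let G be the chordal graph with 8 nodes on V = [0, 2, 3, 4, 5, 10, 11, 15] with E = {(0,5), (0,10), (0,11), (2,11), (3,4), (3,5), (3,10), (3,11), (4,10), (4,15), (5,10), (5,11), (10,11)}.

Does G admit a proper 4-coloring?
Yes, G is 4-colorable

A valid 4-coloring: color 1: [4, 11]; color 2: [2, 10, 15]; color 3: [0, 3]; color 4: [5].
(χ(G) = 4 ≤ 4.)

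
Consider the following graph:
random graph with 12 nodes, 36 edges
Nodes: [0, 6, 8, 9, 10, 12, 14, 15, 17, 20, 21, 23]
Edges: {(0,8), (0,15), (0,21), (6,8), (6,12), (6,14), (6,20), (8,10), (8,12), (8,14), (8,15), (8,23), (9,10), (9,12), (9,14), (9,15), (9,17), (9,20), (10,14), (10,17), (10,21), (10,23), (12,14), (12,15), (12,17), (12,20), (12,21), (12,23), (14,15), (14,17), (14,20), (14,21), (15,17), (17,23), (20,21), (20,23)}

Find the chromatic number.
χ(G) = 5

Clique number ω(G) = 5 (lower bound: χ ≥ ω).
The clique on [9, 12, 14, 15, 17] has size 5, forcing χ ≥ 5, and the coloring below uses 5 colors, so χ(G) = 5.
A valid 5-coloring: color 1: [0, 10, 12]; color 2: [14, 23]; color 3: [8, 9, 21]; color 4: [15, 20]; color 5: [6, 17].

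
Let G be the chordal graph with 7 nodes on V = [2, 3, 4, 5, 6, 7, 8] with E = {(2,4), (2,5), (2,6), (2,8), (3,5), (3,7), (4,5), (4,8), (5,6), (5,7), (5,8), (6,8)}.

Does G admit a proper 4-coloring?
Yes, G is 4-colorable

A valid 4-coloring: color 1: [5]; color 2: [7, 8]; color 3: [2, 3]; color 4: [4, 6].
(χ(G) = 4 ≤ 4.)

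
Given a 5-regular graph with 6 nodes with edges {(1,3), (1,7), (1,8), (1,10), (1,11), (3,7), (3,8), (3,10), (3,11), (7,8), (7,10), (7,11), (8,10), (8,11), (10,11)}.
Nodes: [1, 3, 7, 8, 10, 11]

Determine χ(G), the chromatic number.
Clique number ω(G) = 6 (lower bound: χ ≥ ω).
The clique on [1, 3, 7, 8, 10, 11] has size 6, forcing χ ≥ 6, and the coloring below uses 6 colors, so χ(G) = 6.
A valid 6-coloring: color 1: [10]; color 2: [8]; color 3: [11]; color 4: [7]; color 5: [1]; color 6: [3].

χ(G) = 6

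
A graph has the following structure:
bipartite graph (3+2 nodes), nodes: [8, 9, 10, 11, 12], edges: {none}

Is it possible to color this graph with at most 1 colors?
A valid 1-coloring: color 1: [8, 9, 10, 11, 12].
(χ(G) = 1 ≤ 1.)

Yes, G is 1-colorable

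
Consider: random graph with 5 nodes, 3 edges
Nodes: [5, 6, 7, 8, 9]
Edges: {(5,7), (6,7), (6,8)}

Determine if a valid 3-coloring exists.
A valid 3-coloring: color 1: [5, 6, 9]; color 2: [7, 8].
(χ(G) = 2 ≤ 3.)

Yes, G is 3-colorable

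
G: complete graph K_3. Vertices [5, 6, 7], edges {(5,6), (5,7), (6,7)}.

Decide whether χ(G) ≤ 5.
A valid 5-coloring: color 1: [7]; color 2: [5]; color 3: [6].
(χ(G) = 3 ≤ 5.)

Yes, G is 5-colorable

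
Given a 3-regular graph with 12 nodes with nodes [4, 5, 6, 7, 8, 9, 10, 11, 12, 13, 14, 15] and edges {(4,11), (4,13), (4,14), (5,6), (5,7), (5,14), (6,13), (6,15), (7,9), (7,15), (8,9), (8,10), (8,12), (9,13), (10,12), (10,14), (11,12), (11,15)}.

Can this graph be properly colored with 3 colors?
Yes, G is 3-colorable

A valid 3-coloring: color 1: [7, 8, 11, 13, 14]; color 2: [4, 5, 9, 10, 15]; color 3: [6, 12].
(χ(G) = 3 ≤ 3.)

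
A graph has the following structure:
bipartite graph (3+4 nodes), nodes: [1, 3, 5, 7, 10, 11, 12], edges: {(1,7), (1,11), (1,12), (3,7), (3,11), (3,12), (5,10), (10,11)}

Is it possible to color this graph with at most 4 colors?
A valid 4-coloring: color 1: [1, 3, 10]; color 2: [5, 7, 11, 12].
(χ(G) = 2 ≤ 4.)

Yes, G is 4-colorable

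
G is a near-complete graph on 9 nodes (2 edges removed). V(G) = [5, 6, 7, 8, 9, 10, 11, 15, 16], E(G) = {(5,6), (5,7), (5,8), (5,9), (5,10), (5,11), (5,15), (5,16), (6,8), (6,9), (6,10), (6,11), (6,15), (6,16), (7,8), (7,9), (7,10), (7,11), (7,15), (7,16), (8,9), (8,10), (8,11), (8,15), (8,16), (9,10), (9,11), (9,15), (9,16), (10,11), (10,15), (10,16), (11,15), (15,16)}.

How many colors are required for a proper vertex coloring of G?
χ(G) = 7

Clique number ω(G) = 7 (lower bound: χ ≥ ω).
The clique on [5, 6, 8, 9, 10, 15, 16] has size 7, forcing χ ≥ 7, and the coloring below uses 7 colors, so χ(G) = 7.
A valid 7-coloring: color 1: [10]; color 2: [15]; color 3: [5]; color 4: [9]; color 5: [8]; color 6: [11, 16]; color 7: [6, 7].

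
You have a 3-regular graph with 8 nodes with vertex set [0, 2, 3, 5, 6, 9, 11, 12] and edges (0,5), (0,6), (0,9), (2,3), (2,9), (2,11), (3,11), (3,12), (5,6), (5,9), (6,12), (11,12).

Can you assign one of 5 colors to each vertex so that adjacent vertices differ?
Yes, G is 5-colorable

A valid 5-coloring: color 1: [0, 2, 12]; color 2: [5, 11]; color 3: [3, 6, 9].
(χ(G) = 3 ≤ 5.)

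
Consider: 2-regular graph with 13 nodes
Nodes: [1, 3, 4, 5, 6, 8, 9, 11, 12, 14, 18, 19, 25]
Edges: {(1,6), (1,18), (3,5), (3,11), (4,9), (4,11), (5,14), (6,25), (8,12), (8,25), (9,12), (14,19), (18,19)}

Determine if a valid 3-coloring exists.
A valid 3-coloring: color 1: [1, 4, 5, 12, 19, 25]; color 2: [6, 8, 9, 11, 14, 18]; color 3: [3].
(χ(G) = 3 ≤ 3.)

Yes, G is 3-colorable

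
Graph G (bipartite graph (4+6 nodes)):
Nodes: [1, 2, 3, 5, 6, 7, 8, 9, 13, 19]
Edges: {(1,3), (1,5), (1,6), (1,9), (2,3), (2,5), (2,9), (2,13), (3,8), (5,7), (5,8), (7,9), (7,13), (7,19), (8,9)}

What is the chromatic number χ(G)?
χ(G) = 2

Clique number ω(G) = 2 (lower bound: χ ≥ ω).
The graph is bipartite (no odd cycle), so 2 colors suffice: χ(G) = 2.
A valid 2-coloring: color 1: [1, 2, 7, 8]; color 2: [3, 5, 6, 9, 13, 19].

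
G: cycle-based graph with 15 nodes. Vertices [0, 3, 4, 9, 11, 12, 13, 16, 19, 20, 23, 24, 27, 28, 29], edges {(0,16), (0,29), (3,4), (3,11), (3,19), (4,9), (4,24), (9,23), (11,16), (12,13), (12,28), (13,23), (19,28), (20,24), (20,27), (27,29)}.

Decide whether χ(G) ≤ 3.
A valid 3-coloring: color 1: [3, 9, 13, 16, 20, 28, 29]; color 2: [0, 4, 11, 12, 19, 23, 27]; color 3: [24].
(χ(G) = 3 ≤ 3.)

Yes, G is 3-colorable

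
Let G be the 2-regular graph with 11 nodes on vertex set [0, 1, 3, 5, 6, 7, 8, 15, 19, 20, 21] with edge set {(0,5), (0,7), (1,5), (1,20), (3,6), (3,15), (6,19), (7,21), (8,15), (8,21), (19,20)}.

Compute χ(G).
χ(G) = 3

Clique number ω(G) = 2 (lower bound: χ ≥ ω).
Odd cycle [20, 1, 5, 0, 7, 21, 8, 15, 3, 6, 19] needs 3 colors (χ ≥ 3).
The coloring below uses 3 colors, so χ(G) = 3.
A valid 3-coloring: color 1: [5, 6, 7, 15, 20]; color 2: [0, 1, 3, 8, 19]; color 3: [21].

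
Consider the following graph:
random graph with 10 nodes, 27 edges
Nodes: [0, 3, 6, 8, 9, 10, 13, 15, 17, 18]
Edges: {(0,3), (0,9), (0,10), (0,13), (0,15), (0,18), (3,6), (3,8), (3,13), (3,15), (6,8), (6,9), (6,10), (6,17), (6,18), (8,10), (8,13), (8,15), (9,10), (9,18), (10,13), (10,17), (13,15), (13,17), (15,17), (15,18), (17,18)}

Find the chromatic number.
Clique number ω(G) = 4 (lower bound: χ ≥ ω).
The clique on [0, 3, 13, 15] has size 4, forcing χ ≥ 4, and the coloring below uses 4 colors, so χ(G) = 4.
A valid 4-coloring: color 1: [6, 13]; color 2: [3, 10, 18]; color 3: [0, 8, 17]; color 4: [9, 15].

χ(G) = 4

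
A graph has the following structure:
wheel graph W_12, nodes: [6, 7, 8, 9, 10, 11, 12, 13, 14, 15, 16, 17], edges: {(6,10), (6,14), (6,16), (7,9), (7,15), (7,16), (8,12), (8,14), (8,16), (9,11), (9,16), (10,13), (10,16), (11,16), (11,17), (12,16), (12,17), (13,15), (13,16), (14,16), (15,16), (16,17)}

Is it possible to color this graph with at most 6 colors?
Yes, G is 6-colorable

A valid 6-coloring: color 1: [16]; color 2: [6, 7, 8, 11, 13]; color 3: [9, 10, 12, 14, 15]; color 4: [17].
(χ(G) = 4 ≤ 6.)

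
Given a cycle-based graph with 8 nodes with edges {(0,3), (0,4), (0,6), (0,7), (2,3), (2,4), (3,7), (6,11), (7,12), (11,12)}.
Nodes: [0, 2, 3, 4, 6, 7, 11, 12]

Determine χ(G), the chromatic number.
χ(G) = 3

Clique number ω(G) = 3 (lower bound: χ ≥ ω).
The clique on [0, 3, 7] has size 3, forcing χ ≥ 3, and the coloring below uses 3 colors, so χ(G) = 3.
A valid 3-coloring: color 1: [0, 2, 12]; color 2: [4, 7, 11]; color 3: [3, 6].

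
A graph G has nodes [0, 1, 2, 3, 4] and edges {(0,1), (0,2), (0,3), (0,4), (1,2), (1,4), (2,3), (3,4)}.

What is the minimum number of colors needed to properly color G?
Clique number ω(G) = 3 (lower bound: χ ≥ ω).
The clique on [0, 1, 2] has size 3, forcing χ ≥ 3, and the coloring below uses 3 colors, so χ(G) = 3.
A valid 3-coloring: color 1: [0]; color 2: [1, 3]; color 3: [2, 4].

χ(G) = 3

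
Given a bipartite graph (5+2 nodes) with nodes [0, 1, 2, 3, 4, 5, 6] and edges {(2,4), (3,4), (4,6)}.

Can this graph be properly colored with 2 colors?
Yes, G is 2-colorable

A valid 2-coloring: color 1: [0, 1, 4, 5]; color 2: [2, 3, 6].
(χ(G) = 2 ≤ 2.)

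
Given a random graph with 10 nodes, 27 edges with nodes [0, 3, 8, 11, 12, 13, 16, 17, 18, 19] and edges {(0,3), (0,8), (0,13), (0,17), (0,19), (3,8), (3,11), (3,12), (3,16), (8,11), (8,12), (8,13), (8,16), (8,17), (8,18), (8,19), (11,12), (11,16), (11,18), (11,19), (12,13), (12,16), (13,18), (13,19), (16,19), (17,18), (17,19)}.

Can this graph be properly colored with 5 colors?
A valid 5-coloring: color 1: [8]; color 2: [0, 11]; color 3: [12, 18, 19]; color 4: [13, 16, 17]; color 5: [3].
(χ(G) = 5 ≤ 5.)

Yes, G is 5-colorable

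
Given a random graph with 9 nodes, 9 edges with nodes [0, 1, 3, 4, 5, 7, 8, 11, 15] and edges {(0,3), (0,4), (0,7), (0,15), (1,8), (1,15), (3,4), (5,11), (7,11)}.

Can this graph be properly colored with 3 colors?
A valid 3-coloring: color 1: [0, 1, 11]; color 2: [3, 5, 7, 8, 15]; color 3: [4].
(χ(G) = 3 ≤ 3.)

Yes, G is 3-colorable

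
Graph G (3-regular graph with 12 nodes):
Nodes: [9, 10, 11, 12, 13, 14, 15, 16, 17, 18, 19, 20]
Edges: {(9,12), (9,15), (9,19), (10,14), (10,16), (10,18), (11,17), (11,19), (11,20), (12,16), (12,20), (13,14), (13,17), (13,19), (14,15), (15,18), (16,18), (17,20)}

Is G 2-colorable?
No, G is not 2-colorable

The clique on vertices [10, 16, 18] has size 3 > 2, so it alone needs 3 colors.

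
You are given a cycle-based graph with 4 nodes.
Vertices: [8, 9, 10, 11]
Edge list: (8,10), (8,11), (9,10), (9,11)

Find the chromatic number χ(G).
χ(G) = 2

Clique number ω(G) = 2 (lower bound: χ ≥ ω).
The graph is bipartite (no odd cycle), so 2 colors suffice: χ(G) = 2.
A valid 2-coloring: color 1: [10, 11]; color 2: [8, 9].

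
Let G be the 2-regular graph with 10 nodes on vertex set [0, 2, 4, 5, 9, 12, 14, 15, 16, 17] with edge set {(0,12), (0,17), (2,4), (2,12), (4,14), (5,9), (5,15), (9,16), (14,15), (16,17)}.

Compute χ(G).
χ(G) = 2

Clique number ω(G) = 2 (lower bound: χ ≥ ω).
The graph is bipartite (no odd cycle), so 2 colors suffice: χ(G) = 2.
A valid 2-coloring: color 1: [0, 2, 5, 14, 16]; color 2: [4, 9, 12, 15, 17].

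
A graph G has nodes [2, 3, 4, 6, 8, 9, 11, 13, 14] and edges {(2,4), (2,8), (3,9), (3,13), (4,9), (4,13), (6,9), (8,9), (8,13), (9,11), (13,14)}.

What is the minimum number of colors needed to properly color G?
χ(G) = 2

Clique number ω(G) = 2 (lower bound: χ ≥ ω).
The graph is bipartite (no odd cycle), so 2 colors suffice: χ(G) = 2.
A valid 2-coloring: color 1: [2, 9, 13]; color 2: [3, 4, 6, 8, 11, 14].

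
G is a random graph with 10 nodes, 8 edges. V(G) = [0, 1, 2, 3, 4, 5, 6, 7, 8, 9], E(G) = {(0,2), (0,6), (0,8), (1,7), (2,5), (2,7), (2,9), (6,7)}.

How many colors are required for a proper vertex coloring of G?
χ(G) = 2

Clique number ω(G) = 2 (lower bound: χ ≥ ω).
The graph is bipartite (no odd cycle), so 2 colors suffice: χ(G) = 2.
A valid 2-coloring: color 1: [1, 2, 3, 4, 6, 8]; color 2: [0, 5, 7, 9].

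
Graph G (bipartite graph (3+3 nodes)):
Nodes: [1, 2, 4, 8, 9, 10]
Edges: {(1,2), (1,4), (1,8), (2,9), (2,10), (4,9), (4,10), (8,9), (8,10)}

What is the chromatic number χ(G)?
χ(G) = 2

Clique number ω(G) = 2 (lower bound: χ ≥ ω).
The graph is bipartite (no odd cycle), so 2 colors suffice: χ(G) = 2.
A valid 2-coloring: color 1: [2, 4, 8]; color 2: [1, 9, 10].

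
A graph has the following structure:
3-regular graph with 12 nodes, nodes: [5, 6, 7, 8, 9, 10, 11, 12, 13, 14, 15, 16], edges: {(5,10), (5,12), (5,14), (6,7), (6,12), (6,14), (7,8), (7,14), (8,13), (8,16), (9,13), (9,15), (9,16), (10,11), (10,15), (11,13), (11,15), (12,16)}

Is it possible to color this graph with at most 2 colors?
No, G is not 2-colorable

The clique on vertices [6, 7, 14] has size 3 > 2, so it alone needs 3 colors.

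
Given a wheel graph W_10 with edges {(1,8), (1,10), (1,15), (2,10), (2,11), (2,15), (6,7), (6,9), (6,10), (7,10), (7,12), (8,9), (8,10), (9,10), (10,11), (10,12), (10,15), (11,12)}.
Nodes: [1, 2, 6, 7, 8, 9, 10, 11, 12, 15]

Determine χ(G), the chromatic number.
Clique number ω(G) = 3 (lower bound: χ ≥ ω).
Odd cycle [15, 2, 11, 12, 7, 6, 9, 8, 1] needs 3 colors (χ ≥ 3).
Vertex 10 is adjacent to every vertex of [1, 2, 6, 7, 8, 9, 11, 12, 15], which already need 3 colors among themselves, so 10 needs a new color (χ ≥ 4).
The coloring below uses 4 colors, so χ(G) = 4.
A valid 4-coloring: color 1: [10]; color 2: [7, 8, 11, 15]; color 3: [1, 2, 6, 12]; color 4: [9].

χ(G) = 4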